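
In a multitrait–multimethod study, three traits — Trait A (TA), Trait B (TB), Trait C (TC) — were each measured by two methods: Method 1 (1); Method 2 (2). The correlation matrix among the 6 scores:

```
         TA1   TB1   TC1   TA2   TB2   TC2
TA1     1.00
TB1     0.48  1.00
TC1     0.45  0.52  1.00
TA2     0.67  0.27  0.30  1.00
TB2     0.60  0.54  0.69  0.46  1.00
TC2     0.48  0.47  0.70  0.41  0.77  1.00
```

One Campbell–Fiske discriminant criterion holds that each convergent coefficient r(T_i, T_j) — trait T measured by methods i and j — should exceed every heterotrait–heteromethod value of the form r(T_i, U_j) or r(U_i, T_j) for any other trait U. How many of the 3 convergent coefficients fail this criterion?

Each convergent coefficient versus the relevant comparison correlations:
TA (methods 1·2): 0.67 vs {0.60, 0.27, 0.48, 0.30} → pass.
TB (methods 1·2): 0.54 vs {0.27, 0.60, 0.47, 0.69} → fail.
TC (methods 1·2): 0.70 vs {0.30, 0.48, 0.69, 0.47} → pass.
1 of 3 fail.

1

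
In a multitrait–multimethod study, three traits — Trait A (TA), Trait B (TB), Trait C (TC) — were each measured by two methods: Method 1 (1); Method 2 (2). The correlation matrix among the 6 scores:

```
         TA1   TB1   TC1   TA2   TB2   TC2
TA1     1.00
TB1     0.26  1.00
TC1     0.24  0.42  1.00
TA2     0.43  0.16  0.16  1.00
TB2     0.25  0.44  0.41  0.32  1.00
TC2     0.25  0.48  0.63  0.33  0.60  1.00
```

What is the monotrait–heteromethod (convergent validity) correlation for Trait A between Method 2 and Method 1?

0.43

Same trait (TA), different methods: r(TA2, TA1) = 0.43.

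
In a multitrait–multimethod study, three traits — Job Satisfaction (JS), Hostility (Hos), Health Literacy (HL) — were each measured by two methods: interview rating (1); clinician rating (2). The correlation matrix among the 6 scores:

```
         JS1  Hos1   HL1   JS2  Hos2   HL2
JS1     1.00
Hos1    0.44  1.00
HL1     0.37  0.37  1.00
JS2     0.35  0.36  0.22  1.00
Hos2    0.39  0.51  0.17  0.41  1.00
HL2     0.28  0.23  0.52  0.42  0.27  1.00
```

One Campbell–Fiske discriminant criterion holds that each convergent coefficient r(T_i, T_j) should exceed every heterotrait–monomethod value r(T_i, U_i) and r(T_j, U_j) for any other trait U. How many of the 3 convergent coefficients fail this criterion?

1

Each convergent coefficient versus the relevant comparison correlations:
JS (methods 1·2): 0.35 vs {0.44, 0.41, 0.37, 0.42} → fail.
Hos (methods 1·2): 0.51 vs {0.44, 0.41, 0.37, 0.27} → pass.
HL (methods 1·2): 0.52 vs {0.37, 0.42, 0.37, 0.27} → pass.
1 of 3 fail.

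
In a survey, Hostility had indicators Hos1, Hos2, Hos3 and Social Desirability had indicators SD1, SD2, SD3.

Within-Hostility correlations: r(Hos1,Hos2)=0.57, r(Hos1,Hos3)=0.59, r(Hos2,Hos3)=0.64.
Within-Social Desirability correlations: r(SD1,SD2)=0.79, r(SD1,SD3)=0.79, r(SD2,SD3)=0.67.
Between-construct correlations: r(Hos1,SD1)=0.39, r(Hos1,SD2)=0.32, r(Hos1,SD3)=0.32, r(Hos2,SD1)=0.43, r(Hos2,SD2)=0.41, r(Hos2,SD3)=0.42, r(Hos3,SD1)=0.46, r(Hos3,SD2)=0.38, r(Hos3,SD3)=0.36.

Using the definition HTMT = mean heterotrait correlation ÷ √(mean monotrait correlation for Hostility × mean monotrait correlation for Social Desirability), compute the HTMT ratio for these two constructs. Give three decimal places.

Mean between = 3.49/9 = 0.3878.
Mean within-Hos = 1.80/3 = 0.6000; mean within-SD = 2.25/3 = 0.7500.
Geometric mean = √(0.6000 × 0.7500) = 0.6708.
HTMT = 0.3878 / 0.6708 = 0.578.

0.578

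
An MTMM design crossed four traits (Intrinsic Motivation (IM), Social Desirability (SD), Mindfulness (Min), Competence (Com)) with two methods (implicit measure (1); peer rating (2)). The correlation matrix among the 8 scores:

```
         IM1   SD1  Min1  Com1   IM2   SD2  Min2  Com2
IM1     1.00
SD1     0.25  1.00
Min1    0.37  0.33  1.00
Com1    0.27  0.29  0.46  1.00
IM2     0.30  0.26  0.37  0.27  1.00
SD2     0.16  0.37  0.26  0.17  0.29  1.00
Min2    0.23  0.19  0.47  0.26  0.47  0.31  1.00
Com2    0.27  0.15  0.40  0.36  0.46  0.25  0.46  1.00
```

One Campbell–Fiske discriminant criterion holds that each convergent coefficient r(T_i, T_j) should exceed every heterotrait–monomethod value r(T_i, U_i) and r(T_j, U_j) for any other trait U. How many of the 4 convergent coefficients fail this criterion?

Checking each validity diagonal entry against its comparison values:
IM (methods 1·2): 0.30 vs {0.25, 0.29, 0.37, 0.47, 0.27, 0.46} → fail.
SD (methods 1·2): 0.37 vs {0.25, 0.29, 0.33, 0.31, 0.29, 0.25} → pass.
Min (methods 1·2): 0.47 vs {0.37, 0.47, 0.33, 0.31, 0.46, 0.46} → fail.
Com (methods 1·2): 0.36 vs {0.27, 0.46, 0.29, 0.25, 0.46, 0.46} → fail.
3 of 4 fail.

3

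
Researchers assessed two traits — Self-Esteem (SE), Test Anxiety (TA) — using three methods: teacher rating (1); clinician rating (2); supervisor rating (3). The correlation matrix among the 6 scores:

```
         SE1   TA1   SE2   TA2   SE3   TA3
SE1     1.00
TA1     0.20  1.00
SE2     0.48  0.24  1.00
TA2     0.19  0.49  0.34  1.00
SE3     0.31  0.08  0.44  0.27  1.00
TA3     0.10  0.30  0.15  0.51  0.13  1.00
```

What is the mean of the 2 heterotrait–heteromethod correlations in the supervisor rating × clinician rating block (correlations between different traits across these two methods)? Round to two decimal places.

HTHM values (method 3 × method 2): 0.27, 0.15; mean = 0.42/2 = 0.21.

0.21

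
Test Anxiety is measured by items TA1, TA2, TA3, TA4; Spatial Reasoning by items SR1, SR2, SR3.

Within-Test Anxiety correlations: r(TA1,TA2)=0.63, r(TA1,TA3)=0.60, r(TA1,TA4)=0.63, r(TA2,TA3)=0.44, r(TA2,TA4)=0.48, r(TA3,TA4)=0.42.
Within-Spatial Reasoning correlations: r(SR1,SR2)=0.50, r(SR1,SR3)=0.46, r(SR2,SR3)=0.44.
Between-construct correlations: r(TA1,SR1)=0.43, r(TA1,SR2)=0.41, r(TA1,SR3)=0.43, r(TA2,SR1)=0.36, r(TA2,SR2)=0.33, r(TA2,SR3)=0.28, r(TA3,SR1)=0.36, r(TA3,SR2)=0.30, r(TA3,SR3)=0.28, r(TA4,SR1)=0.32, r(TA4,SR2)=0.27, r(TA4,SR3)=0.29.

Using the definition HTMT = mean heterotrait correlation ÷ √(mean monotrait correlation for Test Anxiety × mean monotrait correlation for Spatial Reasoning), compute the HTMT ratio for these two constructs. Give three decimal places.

0.678

Mean between = 4.06/12 = 0.3383.
Mean within-TA = 3.20/6 = 0.5333; mean within-SR = 1.40/3 = 0.4667.
Geometric mean = √(0.5333 × 0.4667) = 0.4989.
HTMT = 0.3383 / 0.4989 = 0.678.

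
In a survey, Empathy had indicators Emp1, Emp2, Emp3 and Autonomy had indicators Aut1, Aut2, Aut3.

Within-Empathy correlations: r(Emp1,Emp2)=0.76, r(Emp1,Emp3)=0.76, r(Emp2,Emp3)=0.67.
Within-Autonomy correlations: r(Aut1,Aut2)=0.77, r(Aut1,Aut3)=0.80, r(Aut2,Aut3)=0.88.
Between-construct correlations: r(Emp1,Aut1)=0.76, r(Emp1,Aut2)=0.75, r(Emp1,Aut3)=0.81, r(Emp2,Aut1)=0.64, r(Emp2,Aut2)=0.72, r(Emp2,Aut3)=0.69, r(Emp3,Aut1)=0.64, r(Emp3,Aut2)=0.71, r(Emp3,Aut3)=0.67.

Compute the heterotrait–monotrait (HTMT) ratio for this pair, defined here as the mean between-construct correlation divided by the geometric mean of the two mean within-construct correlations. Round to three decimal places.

0.920

Mean heterotrait r = 6.39/9 = 0.7100.
Mean within-Emp = 2.19/3 = 0.7300; mean within-Aut = 2.45/3 = 0.8167.
Geometric mean = √(0.7300 × 0.8167) = 0.7721.
HTMT = 0.7100 / 0.7721 = 0.920.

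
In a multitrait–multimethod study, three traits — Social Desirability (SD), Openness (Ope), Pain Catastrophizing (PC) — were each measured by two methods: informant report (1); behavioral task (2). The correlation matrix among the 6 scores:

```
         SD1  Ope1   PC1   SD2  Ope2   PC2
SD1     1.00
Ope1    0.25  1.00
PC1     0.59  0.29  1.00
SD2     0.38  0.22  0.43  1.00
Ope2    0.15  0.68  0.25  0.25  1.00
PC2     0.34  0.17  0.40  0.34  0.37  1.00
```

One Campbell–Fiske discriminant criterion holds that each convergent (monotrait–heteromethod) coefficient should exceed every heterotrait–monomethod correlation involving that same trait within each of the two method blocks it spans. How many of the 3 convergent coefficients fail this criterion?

2

Convergent coefficients and their comparison sets:
SD (methods 1·2): 0.38 vs {0.25, 0.25, 0.59, 0.34} → fail.
Ope (methods 1·2): 0.68 vs {0.25, 0.25, 0.29, 0.37} → pass.
PC (methods 1·2): 0.40 vs {0.59, 0.34, 0.29, 0.37} → fail.
2 of 3 fail.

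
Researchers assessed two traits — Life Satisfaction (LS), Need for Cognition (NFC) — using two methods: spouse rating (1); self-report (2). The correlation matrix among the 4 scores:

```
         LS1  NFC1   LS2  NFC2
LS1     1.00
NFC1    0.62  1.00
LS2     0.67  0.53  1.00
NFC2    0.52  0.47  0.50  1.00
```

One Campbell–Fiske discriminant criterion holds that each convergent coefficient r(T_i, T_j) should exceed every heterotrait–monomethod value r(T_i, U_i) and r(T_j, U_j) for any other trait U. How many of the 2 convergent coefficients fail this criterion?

1

Each convergent coefficient versus the relevant comparison correlations:
LS (methods 1·2): 0.67 vs {0.62, 0.50} → pass.
NFC (methods 1·2): 0.47 vs {0.62, 0.50} → fail.
1 of 2 fail.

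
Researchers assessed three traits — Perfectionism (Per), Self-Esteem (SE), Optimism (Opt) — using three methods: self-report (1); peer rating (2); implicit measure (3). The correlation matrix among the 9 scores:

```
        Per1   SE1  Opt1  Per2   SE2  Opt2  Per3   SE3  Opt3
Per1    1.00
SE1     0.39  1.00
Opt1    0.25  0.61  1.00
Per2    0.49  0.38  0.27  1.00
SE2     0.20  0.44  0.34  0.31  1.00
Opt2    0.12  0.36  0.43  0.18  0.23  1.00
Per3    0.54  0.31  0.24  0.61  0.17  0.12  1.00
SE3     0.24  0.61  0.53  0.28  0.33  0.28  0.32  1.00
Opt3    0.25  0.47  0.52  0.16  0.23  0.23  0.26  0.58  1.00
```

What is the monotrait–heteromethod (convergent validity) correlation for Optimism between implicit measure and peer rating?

0.23

Same trait (Opt), different methods: r(Opt3, Opt2) = 0.23.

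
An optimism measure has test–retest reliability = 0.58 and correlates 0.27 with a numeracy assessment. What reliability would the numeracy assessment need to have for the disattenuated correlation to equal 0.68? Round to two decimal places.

0.27

r_true = r_obs / √(r_xx · r_yy) ⇒ 0.68 = 0.27 / √(0.58 · r_yy).
√(0.58 · r_yy) = 0.27 / 0.68 = 0.3971; 0.58 · r_yy = 0.1577; r_yy = 0.1577 / 0.58 ≈ 0.27.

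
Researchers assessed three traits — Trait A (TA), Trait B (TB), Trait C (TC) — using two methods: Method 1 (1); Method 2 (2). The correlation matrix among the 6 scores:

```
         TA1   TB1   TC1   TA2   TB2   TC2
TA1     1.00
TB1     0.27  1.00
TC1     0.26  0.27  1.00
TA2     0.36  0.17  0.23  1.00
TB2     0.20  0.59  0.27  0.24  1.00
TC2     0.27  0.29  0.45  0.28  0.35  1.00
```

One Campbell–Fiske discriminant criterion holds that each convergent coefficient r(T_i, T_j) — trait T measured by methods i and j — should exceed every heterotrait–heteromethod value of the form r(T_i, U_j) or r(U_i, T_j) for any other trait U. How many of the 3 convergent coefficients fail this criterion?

Each convergent coefficient versus the relevant comparison correlations:
TA (methods 1·2): 0.36 vs {0.20, 0.17, 0.27, 0.23} → pass.
TB (methods 1·2): 0.59 vs {0.17, 0.20, 0.29, 0.27} → pass.
TC (methods 1·2): 0.45 vs {0.23, 0.27, 0.27, 0.29} → pass.
0 of 3 fail.

0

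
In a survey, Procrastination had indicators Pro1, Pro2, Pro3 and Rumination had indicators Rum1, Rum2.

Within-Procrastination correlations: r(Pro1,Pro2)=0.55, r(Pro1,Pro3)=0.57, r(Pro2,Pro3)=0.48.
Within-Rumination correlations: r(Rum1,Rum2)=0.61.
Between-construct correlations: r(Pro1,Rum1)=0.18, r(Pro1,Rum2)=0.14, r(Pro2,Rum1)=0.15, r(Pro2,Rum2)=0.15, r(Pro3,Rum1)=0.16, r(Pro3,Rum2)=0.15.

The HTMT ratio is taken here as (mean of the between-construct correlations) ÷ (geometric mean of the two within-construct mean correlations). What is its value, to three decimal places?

0.272

Between-construct mean = 0.93/6 = 0.1550.
Mean within-Pro = 1.60/3 = 0.5333; mean within-Rum = 0.61/1 = 0.6100.
Geometric mean = √(0.5333 × 0.6100) = 0.5704.
HTMT = 0.1550 / 0.5704 = 0.272.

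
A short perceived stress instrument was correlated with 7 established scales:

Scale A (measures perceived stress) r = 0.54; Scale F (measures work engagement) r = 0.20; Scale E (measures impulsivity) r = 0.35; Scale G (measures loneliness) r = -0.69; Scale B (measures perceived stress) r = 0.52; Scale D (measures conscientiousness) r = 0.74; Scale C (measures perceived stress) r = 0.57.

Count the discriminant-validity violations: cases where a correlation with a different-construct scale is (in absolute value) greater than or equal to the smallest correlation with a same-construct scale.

2

Convergent (same construct = perceived stress): Scale A, Scale B, Scale C.
Smallest convergent = 0.52. Discriminant |r|: 0.20, 0.35, 0.69, 0.74; count ≥ 0.52 → 2.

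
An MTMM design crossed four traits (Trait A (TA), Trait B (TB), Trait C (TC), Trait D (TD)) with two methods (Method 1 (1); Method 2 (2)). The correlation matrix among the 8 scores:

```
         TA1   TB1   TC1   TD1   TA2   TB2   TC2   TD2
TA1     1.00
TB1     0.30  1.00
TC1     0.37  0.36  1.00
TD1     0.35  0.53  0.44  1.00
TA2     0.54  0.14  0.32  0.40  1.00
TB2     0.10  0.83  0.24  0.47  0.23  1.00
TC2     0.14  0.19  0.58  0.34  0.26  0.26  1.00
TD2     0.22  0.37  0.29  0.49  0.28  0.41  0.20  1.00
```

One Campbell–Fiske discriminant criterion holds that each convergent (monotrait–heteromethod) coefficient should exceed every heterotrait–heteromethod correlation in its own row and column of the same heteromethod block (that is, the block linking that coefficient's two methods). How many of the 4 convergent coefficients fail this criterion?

Convergent coefficients and their comparison sets:
TA (methods 1·2): 0.54 vs {0.10, 0.14, 0.14, 0.32, 0.22, 0.40} → pass.
TB (methods 1·2): 0.83 vs {0.14, 0.10, 0.19, 0.24, 0.37, 0.47} → pass.
TC (methods 1·2): 0.58 vs {0.32, 0.14, 0.24, 0.19, 0.29, 0.34} → pass.
TD (methods 1·2): 0.49 vs {0.40, 0.22, 0.47, 0.37, 0.34, 0.29} → pass.
0 of 4 fail.

0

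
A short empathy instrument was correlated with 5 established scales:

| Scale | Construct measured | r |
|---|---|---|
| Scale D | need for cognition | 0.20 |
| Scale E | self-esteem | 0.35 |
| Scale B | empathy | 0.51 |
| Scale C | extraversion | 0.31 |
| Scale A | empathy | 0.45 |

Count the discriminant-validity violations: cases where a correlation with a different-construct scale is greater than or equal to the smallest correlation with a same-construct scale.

Convergent (same construct = empathy): Scale B, Scale A.
Smallest convergent = 0.45. Discriminant values: 0.20, 0.35, 0.31; count ≥ 0.45 → 0.

0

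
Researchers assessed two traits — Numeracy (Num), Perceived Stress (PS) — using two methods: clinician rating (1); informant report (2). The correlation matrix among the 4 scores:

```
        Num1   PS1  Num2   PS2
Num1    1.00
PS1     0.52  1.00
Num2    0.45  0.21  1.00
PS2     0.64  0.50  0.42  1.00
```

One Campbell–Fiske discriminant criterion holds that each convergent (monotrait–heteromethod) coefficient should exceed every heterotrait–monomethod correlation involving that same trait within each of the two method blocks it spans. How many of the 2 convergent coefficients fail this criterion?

2

Convergent coefficients and their comparison sets:
Num (methods 1·2): 0.45 vs {0.52, 0.42} → fail.
PS (methods 1·2): 0.50 vs {0.52, 0.42} → fail.
2 of 2 fail.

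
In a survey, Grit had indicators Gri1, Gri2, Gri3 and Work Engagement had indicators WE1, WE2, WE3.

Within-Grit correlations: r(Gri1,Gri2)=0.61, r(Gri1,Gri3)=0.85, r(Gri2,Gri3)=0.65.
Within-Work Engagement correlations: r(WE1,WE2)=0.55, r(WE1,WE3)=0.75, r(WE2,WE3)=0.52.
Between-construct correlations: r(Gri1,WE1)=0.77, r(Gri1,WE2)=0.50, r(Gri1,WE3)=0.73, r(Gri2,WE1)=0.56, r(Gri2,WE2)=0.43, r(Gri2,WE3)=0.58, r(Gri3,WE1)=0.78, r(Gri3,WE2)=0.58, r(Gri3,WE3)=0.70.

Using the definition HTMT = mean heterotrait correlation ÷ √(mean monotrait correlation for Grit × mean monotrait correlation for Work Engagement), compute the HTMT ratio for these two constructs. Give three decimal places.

Between-construct mean = 5.63/9 = 0.6256.
Mean within-Gri = 2.11/3 = 0.7033; mean within-WE = 1.82/3 = 0.6067.
Geometric mean = √(0.7033 × 0.6067) = 0.6532.
HTMT = 0.6256 / 0.6532 = 0.958.

0.958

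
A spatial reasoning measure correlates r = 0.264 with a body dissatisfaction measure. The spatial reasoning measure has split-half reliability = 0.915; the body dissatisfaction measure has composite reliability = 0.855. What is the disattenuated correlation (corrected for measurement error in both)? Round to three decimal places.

r_true = r_obs / √(r_xx · r_yy) = 0.264 / √(0.915 × 0.855) = 0.264 / √0.782325 = 0.264 / 0.8845 ≈ 0.298.

0.298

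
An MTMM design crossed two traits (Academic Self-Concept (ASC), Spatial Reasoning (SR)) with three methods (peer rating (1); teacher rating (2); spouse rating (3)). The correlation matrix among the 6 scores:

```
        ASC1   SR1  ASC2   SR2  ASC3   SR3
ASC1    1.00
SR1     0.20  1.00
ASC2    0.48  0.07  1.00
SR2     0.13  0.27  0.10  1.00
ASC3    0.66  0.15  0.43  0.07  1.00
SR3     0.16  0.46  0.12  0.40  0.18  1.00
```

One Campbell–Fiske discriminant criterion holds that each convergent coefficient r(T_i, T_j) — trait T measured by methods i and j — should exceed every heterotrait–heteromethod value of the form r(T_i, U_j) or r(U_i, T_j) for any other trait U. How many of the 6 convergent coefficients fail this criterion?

Checking each validity diagonal entry against its comparison values:
ASC (methods 1·2): 0.48 vs {0.13, 0.07} → pass.
ASC (methods 1·3): 0.66 vs {0.16, 0.15} → pass.
ASC (methods 2·3): 0.43 vs {0.12, 0.07} → pass.
SR (methods 1·2): 0.27 vs {0.07, 0.13} → pass.
SR (methods 1·3): 0.46 vs {0.15, 0.16} → pass.
SR (methods 2·3): 0.40 vs {0.07, 0.12} → pass.
0 of 6 fail.

0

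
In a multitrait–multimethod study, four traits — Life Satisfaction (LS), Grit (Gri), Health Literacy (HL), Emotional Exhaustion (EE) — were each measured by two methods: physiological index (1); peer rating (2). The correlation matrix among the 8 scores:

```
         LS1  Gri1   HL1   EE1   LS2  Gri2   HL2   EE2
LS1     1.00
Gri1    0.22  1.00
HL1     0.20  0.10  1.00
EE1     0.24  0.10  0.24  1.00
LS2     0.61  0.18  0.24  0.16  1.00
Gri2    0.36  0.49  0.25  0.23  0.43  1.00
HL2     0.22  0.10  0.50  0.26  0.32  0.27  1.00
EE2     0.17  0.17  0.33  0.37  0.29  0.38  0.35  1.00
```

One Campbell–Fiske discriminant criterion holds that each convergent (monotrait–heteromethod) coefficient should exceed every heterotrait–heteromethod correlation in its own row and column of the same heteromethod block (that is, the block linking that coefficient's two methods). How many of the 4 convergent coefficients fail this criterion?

Checking each validity diagonal entry against its comparison values:
LS (methods 1·2): 0.61 vs {0.36, 0.18, 0.22, 0.24, 0.17, 0.16} → pass.
Gri (methods 1·2): 0.49 vs {0.18, 0.36, 0.10, 0.25, 0.17, 0.23} → pass.
HL (methods 1·2): 0.50 vs {0.24, 0.22, 0.25, 0.10, 0.33, 0.26} → pass.
EE (methods 1·2): 0.37 vs {0.16, 0.17, 0.23, 0.17, 0.26, 0.33} → pass.
0 of 4 fail.

0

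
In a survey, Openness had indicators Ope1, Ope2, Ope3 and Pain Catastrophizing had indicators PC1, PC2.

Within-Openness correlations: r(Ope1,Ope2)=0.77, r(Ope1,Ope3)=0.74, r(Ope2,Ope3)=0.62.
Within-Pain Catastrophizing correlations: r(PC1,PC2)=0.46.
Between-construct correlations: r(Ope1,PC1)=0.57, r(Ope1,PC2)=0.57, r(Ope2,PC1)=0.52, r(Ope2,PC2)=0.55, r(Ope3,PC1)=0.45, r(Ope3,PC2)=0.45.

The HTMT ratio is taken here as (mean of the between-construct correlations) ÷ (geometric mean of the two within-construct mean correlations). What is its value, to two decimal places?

Mean heterotrait r = 3.11/6 = 0.5183.
Mean within-Ope = 2.13/3 = 0.7100; mean within-PC = 0.46/1 = 0.4600.
Geometric mean = √(0.7100 × 0.4600) = 0.5715.
HTMT = 0.5183 / 0.5715 = 0.91.

0.91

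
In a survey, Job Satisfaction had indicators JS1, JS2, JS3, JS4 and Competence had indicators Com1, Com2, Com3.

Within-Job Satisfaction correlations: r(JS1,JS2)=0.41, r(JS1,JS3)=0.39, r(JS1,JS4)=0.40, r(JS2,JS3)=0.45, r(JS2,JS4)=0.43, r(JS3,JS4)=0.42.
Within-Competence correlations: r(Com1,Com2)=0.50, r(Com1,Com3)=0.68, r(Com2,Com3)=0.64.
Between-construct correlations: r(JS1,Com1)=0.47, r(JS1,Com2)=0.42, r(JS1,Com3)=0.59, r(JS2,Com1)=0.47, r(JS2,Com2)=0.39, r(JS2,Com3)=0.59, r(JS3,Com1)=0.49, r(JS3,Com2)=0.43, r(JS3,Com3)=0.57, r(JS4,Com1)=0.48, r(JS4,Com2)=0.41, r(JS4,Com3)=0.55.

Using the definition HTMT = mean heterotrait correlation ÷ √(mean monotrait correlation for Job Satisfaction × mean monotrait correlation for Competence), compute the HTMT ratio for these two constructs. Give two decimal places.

Mean between = 5.86/12 = 0.4883.
Mean within-JS = 2.50/6 = 0.4167; mean within-Com = 1.82/3 = 0.6067.
Geometric mean = √(0.4167 × 0.6067) = 0.5028.
HTMT = 0.4883 / 0.5028 = 0.97.

0.97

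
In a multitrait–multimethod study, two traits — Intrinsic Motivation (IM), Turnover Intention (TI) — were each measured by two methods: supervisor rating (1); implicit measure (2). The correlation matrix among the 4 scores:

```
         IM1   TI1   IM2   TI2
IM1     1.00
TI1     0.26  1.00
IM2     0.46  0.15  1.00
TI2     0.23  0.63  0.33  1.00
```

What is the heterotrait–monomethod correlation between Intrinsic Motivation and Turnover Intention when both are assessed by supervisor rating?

0.26

Different traits, same method: r(IM1, TI1) = 0.26.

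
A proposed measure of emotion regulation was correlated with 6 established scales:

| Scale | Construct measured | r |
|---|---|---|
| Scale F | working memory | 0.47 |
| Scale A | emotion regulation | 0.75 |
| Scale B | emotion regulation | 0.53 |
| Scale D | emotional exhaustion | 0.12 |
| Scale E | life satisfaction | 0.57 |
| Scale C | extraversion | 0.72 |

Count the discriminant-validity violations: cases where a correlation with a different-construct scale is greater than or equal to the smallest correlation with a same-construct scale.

2

Convergent (same construct = emotion regulation): Scale A, Scale B.
Smallest convergent = 0.53. Discriminant values: 0.47, 0.12, 0.57, 0.72; count ≥ 0.53 → 2.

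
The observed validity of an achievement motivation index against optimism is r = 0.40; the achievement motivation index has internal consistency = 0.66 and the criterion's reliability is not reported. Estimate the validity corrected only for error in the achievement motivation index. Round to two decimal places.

0.49

Single correction: r_c = r_obs / √r_xx = 0.40 / √0.66 = 0.40 / 0.8124 ≈ 0.49.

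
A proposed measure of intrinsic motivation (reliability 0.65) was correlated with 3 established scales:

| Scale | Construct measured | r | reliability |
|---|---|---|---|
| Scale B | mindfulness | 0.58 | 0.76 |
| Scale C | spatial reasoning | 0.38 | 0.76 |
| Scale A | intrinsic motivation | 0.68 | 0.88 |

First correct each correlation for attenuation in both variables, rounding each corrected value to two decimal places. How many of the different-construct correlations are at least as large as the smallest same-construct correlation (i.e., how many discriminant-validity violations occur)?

0

Disattenuated r (r / √(r_scale · r_new)):
  Scale B (disc): 0.58 / √(0.76·0.65) = 0.83
  Scale C (disc): 0.38 / √(0.76·0.65) = 0.54
  Scale A (conv): 0.68 / √(0.88·0.65) = 0.90
Smallest convergent = 0.90. Discriminant values: 0.83, 0.54; count ≥ 0.90 → 0.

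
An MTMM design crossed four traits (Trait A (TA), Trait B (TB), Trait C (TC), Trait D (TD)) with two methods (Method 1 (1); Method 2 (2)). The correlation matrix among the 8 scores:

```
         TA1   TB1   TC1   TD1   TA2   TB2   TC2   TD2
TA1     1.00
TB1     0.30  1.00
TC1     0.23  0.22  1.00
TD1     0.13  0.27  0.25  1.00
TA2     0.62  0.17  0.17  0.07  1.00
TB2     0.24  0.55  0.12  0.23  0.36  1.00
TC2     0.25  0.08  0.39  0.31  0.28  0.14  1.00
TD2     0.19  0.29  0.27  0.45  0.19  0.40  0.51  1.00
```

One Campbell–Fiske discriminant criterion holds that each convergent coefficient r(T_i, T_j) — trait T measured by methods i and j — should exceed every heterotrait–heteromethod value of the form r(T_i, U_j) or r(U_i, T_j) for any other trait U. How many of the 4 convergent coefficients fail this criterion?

0

Each convergent coefficient versus the relevant comparison correlations:
TA (methods 1·2): 0.62 vs {0.24, 0.17, 0.25, 0.17, 0.19, 0.07} → pass.
TB (methods 1·2): 0.55 vs {0.17, 0.24, 0.08, 0.12, 0.29, 0.23} → pass.
TC (methods 1·2): 0.39 vs {0.17, 0.25, 0.12, 0.08, 0.27, 0.31} → pass.
TD (methods 1·2): 0.45 vs {0.07, 0.19, 0.23, 0.29, 0.31, 0.27} → pass.
0 of 4 fail.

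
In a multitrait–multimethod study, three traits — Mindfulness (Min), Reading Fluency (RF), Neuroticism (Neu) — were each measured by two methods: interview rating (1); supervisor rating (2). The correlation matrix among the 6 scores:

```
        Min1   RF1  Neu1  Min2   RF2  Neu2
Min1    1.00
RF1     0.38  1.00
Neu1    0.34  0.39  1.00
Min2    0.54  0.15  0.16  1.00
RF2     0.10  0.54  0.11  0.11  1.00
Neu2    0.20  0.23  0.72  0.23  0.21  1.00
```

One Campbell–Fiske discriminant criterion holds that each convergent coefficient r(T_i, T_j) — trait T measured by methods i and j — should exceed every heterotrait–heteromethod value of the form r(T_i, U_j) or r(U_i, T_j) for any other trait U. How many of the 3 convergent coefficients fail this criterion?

0

Convergent coefficients and their comparison sets:
Min (methods 1·2): 0.54 vs {0.10, 0.15, 0.20, 0.16} → pass.
RF (methods 1·2): 0.54 vs {0.15, 0.10, 0.23, 0.11} → pass.
Neu (methods 1·2): 0.72 vs {0.16, 0.20, 0.11, 0.23} → pass.
0 of 3 fail.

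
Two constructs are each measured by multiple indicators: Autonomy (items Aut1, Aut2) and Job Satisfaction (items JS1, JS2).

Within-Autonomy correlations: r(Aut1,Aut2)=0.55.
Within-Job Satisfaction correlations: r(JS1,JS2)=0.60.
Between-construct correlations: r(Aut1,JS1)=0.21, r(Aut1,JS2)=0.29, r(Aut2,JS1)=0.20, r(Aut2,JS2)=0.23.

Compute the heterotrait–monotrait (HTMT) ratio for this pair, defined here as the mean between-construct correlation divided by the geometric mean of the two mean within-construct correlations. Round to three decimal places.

Mean between = 0.93/4 = 0.2325.
Mean within-Aut = 0.55/1 = 0.5500; mean within-JS = 0.60/1 = 0.6000.
Geometric mean = √(0.5500 × 0.6000) = 0.5745.
HTMT = 0.2325 / 0.5745 = 0.405.

0.405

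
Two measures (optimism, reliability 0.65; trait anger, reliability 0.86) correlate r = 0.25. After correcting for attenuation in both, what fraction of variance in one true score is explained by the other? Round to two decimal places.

0.11

Disattenuated r = 0.25 / √(0.65 × 0.86) = 0.25 / 0.7477 = 0.3344.
Shared true-score variance = 0.3344² = 0.1118 ≈ 0.11.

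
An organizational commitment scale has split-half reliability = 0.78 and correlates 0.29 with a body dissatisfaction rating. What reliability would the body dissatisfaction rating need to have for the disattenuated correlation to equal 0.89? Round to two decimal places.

0.14

r_true = r_obs / √(r_xx · r_yy) ⇒ 0.89 = 0.29 / √(0.78 · r_yy).
√(0.78 · r_yy) = 0.29 / 0.89 = 0.3258; 0.78 · r_yy = 0.1061; r_yy = 0.1061 / 0.78 ≈ 0.14.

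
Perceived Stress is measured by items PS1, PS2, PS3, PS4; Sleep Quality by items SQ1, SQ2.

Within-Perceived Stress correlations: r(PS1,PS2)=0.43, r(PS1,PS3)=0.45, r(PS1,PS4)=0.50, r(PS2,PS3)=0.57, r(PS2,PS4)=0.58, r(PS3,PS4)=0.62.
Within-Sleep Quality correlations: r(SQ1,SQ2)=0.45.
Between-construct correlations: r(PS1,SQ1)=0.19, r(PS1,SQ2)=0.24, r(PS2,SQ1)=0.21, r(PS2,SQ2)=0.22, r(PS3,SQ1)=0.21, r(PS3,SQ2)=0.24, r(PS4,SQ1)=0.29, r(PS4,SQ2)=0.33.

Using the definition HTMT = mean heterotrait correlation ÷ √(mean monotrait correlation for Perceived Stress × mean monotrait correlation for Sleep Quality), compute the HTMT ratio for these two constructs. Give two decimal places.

0.50

Between-construct mean = 1.93/8 = 0.2413.
Mean within-PS = 3.15/6 = 0.5250; mean within-SQ = 0.45/1 = 0.4500.
Geometric mean = √(0.5250 × 0.4500) = 0.4861.
HTMT = 0.2413 / 0.4861 = 0.50.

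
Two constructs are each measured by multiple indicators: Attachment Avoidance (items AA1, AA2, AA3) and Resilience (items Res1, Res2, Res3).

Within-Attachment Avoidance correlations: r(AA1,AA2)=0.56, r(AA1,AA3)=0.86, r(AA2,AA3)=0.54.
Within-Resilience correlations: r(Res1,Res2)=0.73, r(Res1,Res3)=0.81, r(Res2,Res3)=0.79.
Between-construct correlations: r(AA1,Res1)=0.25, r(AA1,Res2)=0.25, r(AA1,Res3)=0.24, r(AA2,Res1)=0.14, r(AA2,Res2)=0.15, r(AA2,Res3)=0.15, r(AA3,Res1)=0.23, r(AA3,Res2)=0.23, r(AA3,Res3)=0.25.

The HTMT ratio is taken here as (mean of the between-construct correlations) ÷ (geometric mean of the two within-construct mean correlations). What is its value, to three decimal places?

0.295

Mean between = 1.89/9 = 0.2100.
Mean within-AA = 1.96/3 = 0.6533; mean within-Res = 2.33/3 = 0.7767.
Geometric mean = √(0.6533 × 0.7767) = 0.7123.
HTMT = 0.2100 / 0.7123 = 0.295.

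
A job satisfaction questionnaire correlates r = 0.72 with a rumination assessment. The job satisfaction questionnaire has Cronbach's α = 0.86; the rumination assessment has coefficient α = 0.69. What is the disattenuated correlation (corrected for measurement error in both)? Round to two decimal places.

r_true = r_obs / √(r_xx · r_yy) = 0.72 / √(0.86 × 0.69) = 0.72 / √0.5934 = 0.72 / 0.7703 ≈ 0.93.

0.93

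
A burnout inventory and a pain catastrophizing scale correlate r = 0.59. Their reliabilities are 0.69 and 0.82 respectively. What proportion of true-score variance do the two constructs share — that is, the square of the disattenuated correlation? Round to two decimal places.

Disattenuated r = 0.59 / √(0.69 × 0.82) = 0.59 / 0.7522 = 0.7844.
Shared true-score variance = 0.7844² = 0.6153 ≈ 0.62.

0.62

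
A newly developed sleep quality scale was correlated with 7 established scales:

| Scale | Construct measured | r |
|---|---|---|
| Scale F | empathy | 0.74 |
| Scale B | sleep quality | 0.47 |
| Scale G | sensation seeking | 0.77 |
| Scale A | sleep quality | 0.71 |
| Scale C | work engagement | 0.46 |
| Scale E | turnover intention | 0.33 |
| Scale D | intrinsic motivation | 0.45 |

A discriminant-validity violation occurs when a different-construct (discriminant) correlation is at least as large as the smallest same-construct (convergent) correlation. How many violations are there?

2

Convergent (same construct = sleep quality): Scale B, Scale A.
Smallest convergent = 0.47. Discriminant values: 0.74, 0.77, 0.46, 0.33, 0.45; count ≥ 0.47 → 2.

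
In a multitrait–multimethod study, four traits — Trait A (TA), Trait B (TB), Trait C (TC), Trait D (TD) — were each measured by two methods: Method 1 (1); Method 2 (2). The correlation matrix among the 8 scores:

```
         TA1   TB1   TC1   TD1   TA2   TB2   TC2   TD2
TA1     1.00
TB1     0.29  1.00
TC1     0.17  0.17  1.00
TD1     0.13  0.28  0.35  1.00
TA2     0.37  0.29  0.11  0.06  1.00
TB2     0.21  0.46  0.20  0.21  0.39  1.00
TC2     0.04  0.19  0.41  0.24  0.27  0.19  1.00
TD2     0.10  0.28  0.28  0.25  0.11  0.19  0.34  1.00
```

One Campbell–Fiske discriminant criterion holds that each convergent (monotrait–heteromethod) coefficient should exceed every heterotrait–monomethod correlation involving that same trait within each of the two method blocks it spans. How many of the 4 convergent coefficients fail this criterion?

Each convergent coefficient versus the relevant comparison correlations:
TA (methods 1·2): 0.37 vs {0.29, 0.39, 0.17, 0.27, 0.13, 0.11} → fail.
TB (methods 1·2): 0.46 vs {0.29, 0.39, 0.17, 0.19, 0.28, 0.19} → pass.
TC (methods 1·2): 0.41 vs {0.17, 0.27, 0.17, 0.19, 0.35, 0.34} → pass.
TD (methods 1·2): 0.25 vs {0.13, 0.11, 0.28, 0.19, 0.35, 0.34} → fail.
2 of 4 fail.

2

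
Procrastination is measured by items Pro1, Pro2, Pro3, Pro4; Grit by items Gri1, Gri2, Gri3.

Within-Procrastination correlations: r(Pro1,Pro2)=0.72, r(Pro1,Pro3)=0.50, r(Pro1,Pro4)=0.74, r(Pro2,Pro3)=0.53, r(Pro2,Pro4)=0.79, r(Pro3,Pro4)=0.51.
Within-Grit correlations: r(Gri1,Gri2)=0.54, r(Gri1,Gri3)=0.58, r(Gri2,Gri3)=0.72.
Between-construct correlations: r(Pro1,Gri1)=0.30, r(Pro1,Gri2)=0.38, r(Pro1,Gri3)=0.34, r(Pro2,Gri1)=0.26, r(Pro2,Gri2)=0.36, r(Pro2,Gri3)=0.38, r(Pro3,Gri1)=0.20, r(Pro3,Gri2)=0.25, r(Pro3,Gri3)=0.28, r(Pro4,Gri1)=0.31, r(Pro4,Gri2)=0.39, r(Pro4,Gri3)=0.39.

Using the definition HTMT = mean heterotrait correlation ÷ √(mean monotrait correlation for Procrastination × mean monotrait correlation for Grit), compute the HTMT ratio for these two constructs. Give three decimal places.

Mean heterotrait r = 3.84/12 = 0.3200.
Mean within-Pro = 3.79/6 = 0.6317; mean within-Gri = 1.84/3 = 0.6133.
Geometric mean = √(0.6317 × 0.6133) = 0.6224.
HTMT = 0.3200 / 0.6224 = 0.514.

0.514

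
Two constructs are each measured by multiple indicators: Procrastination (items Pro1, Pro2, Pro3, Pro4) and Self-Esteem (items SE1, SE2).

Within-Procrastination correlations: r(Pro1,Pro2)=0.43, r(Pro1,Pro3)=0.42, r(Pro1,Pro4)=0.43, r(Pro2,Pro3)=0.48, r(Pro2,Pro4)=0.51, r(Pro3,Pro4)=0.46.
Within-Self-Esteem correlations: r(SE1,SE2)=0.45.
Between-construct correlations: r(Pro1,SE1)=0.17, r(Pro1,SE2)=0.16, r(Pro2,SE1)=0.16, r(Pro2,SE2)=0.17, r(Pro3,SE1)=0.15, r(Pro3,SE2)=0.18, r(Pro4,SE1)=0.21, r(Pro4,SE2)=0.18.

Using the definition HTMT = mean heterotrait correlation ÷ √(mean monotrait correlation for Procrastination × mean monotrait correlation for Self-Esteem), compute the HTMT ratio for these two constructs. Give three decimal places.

Mean between = 1.38/8 = 0.1725.
Mean within-Pro = 2.73/6 = 0.4550; mean within-SE = 0.45/1 = 0.4500.
Geometric mean = √(0.4550 × 0.4500) = 0.4525.
HTMT = 0.1725 / 0.4525 = 0.381.

0.381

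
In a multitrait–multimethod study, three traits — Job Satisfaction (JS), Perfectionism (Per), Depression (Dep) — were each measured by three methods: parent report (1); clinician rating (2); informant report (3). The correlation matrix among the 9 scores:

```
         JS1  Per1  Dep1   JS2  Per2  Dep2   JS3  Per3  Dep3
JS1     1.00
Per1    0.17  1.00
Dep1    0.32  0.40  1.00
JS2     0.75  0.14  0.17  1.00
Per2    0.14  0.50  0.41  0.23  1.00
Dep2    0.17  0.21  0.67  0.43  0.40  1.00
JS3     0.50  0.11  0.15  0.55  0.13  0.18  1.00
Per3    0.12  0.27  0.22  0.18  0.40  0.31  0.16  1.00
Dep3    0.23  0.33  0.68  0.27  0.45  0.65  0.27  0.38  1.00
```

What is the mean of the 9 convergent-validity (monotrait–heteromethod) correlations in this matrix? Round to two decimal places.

0.55

Convergent values: 0.75, 0.50, 0.55, 0.50, 0.27, 0.40, 0.67, 0.68, 0.65; mean = 4.97/9 = 0.55.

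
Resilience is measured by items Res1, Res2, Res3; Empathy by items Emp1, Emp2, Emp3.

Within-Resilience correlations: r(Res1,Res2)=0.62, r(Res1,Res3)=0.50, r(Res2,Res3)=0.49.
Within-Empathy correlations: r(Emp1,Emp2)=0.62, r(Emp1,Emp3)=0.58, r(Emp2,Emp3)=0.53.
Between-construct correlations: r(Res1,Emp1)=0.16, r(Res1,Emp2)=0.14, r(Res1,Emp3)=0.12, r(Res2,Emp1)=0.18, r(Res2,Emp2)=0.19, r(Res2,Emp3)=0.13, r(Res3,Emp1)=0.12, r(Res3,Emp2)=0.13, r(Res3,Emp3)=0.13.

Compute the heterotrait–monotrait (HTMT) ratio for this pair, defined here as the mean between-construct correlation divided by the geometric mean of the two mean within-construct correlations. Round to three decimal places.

Mean heterotrait r = 1.30/9 = 0.1444.
Mean within-Res = 1.61/3 = 0.5367; mean within-Emp = 1.73/3 = 0.5767.
Geometric mean = √(0.5367 × 0.5767) = 0.5563.
HTMT = 0.1444 / 0.5563 = 0.260.

0.260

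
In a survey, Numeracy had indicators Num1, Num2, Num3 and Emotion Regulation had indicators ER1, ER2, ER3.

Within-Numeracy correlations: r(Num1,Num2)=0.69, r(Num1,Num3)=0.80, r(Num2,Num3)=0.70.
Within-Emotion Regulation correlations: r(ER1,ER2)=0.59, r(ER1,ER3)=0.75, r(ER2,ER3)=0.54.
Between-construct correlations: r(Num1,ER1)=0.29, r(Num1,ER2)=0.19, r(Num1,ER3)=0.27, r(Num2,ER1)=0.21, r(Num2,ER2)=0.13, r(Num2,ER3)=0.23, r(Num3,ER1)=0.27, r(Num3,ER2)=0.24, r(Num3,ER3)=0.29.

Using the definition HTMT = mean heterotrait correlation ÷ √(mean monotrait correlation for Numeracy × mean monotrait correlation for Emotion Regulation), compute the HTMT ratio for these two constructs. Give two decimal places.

Mean between = 2.12/9 = 0.2356.
Mean within-Num = 2.19/3 = 0.7300; mean within-ER = 1.88/3 = 0.6267.
Geometric mean = √(0.7300 × 0.6267) = 0.6764.
HTMT = 0.2356 / 0.6764 = 0.35.

0.35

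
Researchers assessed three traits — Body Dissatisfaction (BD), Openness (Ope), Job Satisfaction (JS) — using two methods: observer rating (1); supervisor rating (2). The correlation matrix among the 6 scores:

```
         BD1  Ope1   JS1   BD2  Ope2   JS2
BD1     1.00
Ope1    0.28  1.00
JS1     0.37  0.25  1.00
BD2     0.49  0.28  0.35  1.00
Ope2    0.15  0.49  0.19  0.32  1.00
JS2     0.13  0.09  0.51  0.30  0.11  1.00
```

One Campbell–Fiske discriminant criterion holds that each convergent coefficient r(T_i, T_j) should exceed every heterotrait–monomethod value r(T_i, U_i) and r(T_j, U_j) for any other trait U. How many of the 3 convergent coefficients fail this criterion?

0

Convergent coefficients and their comparison sets:
BD (methods 1·2): 0.49 vs {0.28, 0.32, 0.37, 0.30} → pass.
Ope (methods 1·2): 0.49 vs {0.28, 0.32, 0.25, 0.11} → pass.
JS (methods 1·2): 0.51 vs {0.37, 0.30, 0.25, 0.11} → pass.
0 of 3 fail.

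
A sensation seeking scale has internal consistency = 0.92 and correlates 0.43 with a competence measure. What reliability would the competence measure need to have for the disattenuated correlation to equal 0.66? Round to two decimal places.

0.46

r_true = r_obs / √(r_xx · r_yy) ⇒ 0.66 = 0.43 / √(0.92 · r_yy).
√(0.92 · r_yy) = 0.43 / 0.66 = 0.6515; 0.92 · r_yy = 0.4245; r_yy = 0.4245 / 0.92 ≈ 0.46.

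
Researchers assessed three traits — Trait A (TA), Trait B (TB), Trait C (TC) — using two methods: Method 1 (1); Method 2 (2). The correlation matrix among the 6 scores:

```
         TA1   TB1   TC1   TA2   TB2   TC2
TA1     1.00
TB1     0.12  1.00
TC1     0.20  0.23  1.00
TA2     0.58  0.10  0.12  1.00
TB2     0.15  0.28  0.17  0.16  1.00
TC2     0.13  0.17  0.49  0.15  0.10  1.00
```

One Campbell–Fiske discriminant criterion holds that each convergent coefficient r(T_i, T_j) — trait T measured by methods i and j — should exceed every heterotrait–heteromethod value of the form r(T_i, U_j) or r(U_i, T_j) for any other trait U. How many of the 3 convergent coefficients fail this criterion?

Each convergent coefficient versus the relevant comparison correlations:
TA (methods 1·2): 0.58 vs {0.15, 0.10, 0.13, 0.12} → pass.
TB (methods 1·2): 0.28 vs {0.10, 0.15, 0.17, 0.17} → pass.
TC (methods 1·2): 0.49 vs {0.12, 0.13, 0.17, 0.17} → pass.
0 of 3 fail.

0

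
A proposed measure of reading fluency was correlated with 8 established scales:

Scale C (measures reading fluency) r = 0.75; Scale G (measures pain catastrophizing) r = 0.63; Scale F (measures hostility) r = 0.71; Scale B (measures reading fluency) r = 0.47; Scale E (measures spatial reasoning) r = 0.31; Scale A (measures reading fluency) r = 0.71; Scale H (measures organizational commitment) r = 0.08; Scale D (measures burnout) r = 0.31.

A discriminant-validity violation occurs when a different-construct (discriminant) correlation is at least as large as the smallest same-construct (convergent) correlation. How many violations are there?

Convergent (same construct = reading fluency): Scale C, Scale B, Scale A.
Smallest convergent = 0.47. Discriminant values: 0.63, 0.71, 0.31, 0.08, 0.31; count ≥ 0.47 → 2.

2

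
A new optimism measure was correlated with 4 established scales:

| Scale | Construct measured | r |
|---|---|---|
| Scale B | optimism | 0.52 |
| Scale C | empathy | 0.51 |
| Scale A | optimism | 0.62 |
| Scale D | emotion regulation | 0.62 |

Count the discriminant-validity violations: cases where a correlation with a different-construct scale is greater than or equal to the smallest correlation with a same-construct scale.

Convergent (same construct = optimism): Scale B, Scale A.
Smallest convergent = 0.52. Discriminant values: 0.51, 0.62; count ≥ 0.52 → 1.

1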